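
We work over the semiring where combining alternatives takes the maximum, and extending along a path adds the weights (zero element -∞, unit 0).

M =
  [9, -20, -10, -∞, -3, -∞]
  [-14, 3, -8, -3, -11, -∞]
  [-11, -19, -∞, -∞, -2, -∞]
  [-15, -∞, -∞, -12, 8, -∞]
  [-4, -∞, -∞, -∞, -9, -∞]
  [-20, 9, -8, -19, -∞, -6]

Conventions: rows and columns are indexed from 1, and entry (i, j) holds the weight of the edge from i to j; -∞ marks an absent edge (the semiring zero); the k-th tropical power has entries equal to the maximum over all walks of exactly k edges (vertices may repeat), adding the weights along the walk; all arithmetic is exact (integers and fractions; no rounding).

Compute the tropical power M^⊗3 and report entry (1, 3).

M^⊗2:
  [18, -11, -1, -23, 6, -∞]
  [-5, 6, -5, 0, 5, -∞]
  [-2, -16, -21, -22, -11, -∞]
  [4, -35, -25, -24, -1, -∞]
  [5, -24, -14, -∞, -7, -∞]
  [-5, 12, 1, 6, -2, -12]
M^⊗3:
  [27, -2, 8, -14, 15, -∞]
  [4, 9, -2, 3, 8, -∞]
  [7, -13, -12, -19, -5, -∞]
  [13, -16, -6, -36, 1, -∞]
  [14, -15, -5, -27, 2, -∞]
  [4, 15, 4, 9, 14, -18]
Key observation: the optimum is the walk 1->1->1->3, with weight 9 + 9 + (-10) = 8.
Optimal value attained by: walk 1->1->1->3.
Answer: (M^⊗3)[1][3] = 8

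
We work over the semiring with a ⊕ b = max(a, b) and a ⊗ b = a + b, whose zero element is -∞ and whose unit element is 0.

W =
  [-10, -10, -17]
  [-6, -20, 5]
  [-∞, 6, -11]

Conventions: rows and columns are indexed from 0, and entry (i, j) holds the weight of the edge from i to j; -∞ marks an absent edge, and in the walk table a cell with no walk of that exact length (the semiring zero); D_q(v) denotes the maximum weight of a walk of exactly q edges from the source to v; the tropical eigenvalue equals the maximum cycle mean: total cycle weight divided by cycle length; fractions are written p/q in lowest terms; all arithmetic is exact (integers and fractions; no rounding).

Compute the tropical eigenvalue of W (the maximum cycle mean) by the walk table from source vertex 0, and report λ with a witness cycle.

q=0: [0, -∞, -∞]
q=1: [-10, -10, -17]
q=2: [-16, -11, -5]
q=3: [-17, 1, -6]
Optimal cycle mean attained by: cycle 1->2->1, total 5 + 6, length 2.
Answer: λ = 11/2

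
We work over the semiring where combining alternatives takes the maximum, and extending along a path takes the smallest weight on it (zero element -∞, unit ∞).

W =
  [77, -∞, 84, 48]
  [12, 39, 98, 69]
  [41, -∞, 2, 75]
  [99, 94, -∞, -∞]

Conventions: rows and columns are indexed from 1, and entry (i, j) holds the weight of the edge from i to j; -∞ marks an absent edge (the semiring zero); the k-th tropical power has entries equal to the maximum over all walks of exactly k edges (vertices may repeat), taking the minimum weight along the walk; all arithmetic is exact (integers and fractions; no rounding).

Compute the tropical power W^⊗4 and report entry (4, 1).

W^⊗2:
  [77, 48, 77, 75]
  [69, 69, 39, 75]
  [75, 75, 41, 41]
  [77, 39, 94, 69]
W^⊗3:
  [77, 75, 77, 75]
  [75, 75, 69, 69]
  [75, 41, 75, 69]
  [77, 69, 77, 75]
W^⊗4:
  [77, 75, 77, 75]
  [75, 69, 75, 69]
  [75, 69, 75, 75]
  [77, 75, 77, 75]
Key observation: the optimum is the walk 4->1->1->1->1, with weight 99 min 77 min 77 min 77 = 77.
Optimal value attained by: walk 4->1->1->1->1.
Answer: (W^⊗4)[4][1] = 77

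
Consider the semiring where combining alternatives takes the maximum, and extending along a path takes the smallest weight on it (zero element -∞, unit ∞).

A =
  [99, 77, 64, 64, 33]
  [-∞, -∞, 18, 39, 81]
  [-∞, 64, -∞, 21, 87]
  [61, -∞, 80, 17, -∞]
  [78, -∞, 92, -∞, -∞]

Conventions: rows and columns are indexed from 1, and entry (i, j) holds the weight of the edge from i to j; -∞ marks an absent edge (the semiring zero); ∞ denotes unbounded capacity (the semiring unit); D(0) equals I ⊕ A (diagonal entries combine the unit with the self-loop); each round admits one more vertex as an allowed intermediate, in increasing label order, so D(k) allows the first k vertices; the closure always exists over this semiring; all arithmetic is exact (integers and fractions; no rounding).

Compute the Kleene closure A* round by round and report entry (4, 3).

D(0):
  [∞, 77, 64, 64, 33]
  [-∞, ∞, 18, 39, 81]
  [-∞, 64, ∞, 21, 87]
  [61, -∞, 80, ∞, -∞]
  [78, -∞, 92, -∞, ∞]
D(1):
  [∞, 77, 64, 64, 33]
  [-∞, ∞, 18, 39, 81]
  [-∞, 64, ∞, 21, 87]
  [61, 61, 80, ∞, 33]
  [78, 77, 92, 64, ∞]
D(2):
  [∞, 77, 64, 64, 77]
  [-∞, ∞, 18, 39, 81]
  [-∞, 64, ∞, 39, 87]
  [61, 61, 80, ∞, 61]
  [78, 77, 92, 64, ∞]
D(3):
  [∞, 77, 64, 64, 77]
  [-∞, ∞, 18, 39, 81]
  [-∞, 64, ∞, 39, 87]
  [61, 64, 80, ∞, 80]
  [78, 77, 92, 64, ∞]
D(4):
  [∞, 77, 64, 64, 77]
  [39, ∞, 39, 39, 81]
  [39, 64, ∞, 39, 87]
  [61, 64, 80, ∞, 80]
  [78, 77, 92, 64, ∞]
D(5):
  [∞, 77, 77, 64, 77]
  [78, ∞, 81, 64, 81]
  [78, 77, ∞, 64, 87]
  [78, 77, 80, ∞, 80]
  [78, 77, 92, 64, ∞]
Answer: A*[4][3] = 80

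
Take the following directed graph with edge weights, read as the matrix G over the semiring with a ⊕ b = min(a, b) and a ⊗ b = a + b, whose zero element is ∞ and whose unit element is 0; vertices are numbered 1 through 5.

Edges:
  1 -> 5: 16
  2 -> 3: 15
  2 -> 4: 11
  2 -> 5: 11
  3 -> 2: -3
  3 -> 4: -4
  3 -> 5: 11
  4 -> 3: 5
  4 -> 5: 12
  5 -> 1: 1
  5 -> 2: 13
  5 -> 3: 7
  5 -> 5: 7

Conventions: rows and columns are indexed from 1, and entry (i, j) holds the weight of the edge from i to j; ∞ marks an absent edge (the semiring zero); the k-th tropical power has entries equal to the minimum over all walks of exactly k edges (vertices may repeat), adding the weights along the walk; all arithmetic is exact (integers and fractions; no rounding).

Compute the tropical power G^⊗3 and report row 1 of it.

G^⊗2:
  [17, 29, 23, ∞, 23]
  [12, 12, 16, 11, 18]
  [12, 24, 1, 8, 8]
  [13, 2, 19, 1, 16]
  [8, 4, 14, 3, 14]
G^⊗3:
  [24, 20, 30, 19, 30]
  [19, 13, 16, 12, 23]
  [9, -2, 13, -3, 12]
  [17, 16, 6, 13, 13]
  [15, 11, 8, 10, 15]
Answer: row 1 of G^⊗3 = [24, 20, 30, 19, 30]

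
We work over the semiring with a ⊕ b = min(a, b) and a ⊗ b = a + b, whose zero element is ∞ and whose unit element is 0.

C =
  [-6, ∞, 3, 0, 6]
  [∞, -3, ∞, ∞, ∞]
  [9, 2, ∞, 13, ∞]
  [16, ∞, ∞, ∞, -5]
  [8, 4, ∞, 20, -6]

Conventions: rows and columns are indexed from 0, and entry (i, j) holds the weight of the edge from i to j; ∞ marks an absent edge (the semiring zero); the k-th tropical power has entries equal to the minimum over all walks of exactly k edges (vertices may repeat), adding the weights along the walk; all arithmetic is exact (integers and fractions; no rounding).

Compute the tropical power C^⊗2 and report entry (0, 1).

C^⊗2:
  [-12, 5, -3, -6, -5]
  [∞, -6, ∞, ∞, ∞]
  [3, -1, 12, 9, 8]
  [3, -1, 19, 15, -11]
  [2, -2, 11, 8, -12]
Key observation: the optimum is the walk 0->2->1, with weight 3 + 2 = 5.
Optimal value attained by: walk 0->2->1.
Answer: (C^⊗2)[0][1] = 5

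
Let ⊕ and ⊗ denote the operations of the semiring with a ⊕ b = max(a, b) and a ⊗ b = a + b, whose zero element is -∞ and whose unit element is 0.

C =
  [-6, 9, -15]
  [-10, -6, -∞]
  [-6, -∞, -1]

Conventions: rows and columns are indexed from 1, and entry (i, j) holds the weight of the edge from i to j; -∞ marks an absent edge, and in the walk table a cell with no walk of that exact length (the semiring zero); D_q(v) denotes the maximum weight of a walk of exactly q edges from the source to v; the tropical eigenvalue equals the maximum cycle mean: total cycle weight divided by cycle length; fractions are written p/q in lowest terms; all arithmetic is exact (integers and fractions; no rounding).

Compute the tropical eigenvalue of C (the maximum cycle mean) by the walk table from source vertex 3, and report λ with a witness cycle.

q=0: [-∞, -∞, 0]
q=1: [-6, -∞, -1]
q=2: [-7, 3, -2]
q=3: [-7, 2, -3]
Optimal cycle mean attained by: cycle 1->2->1, total 9 + (-10), length 2.
Answer: λ = -1/2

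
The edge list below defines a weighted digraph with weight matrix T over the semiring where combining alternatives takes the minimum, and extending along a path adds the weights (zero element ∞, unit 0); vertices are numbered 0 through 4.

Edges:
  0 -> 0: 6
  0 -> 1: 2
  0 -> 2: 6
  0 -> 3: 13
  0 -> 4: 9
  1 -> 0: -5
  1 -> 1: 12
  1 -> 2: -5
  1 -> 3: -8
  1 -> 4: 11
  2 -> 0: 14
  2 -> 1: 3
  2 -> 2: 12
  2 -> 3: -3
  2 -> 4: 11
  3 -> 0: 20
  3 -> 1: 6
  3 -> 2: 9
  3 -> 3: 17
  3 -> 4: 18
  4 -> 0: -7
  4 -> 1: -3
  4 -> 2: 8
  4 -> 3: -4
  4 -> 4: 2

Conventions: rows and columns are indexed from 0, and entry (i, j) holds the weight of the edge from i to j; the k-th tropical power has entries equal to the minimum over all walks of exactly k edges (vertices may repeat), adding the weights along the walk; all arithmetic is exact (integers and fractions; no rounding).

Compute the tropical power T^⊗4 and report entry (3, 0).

T^⊗2:
  [-3, 6, -3, -6, 11]
  [1, -3, 1, -8, 4]
  [-2, 3, -2, -5, 13]
  [1, 12, 1, -2, 17]
  [-8, -5, -8, -11, 2]
T^⊗3:
  [1, -1, 1, -6, 6]
  [-8, -2, -8, -11, 6]
  [-2, 0, -2, -5, 7]
  [7, 3, 7, -2, 10]
  [-10, -6, -10, -13, 1]
T^⊗4:
  [-6, 0, -6, -9, 8]
  [-7, -6, -7, -11, 1]
  [-5, 0, -5, -8, 7]
  [-2, 4, -2, -5, 12]
  [-11, -8, -11, -14, -1]
Key observation: the optimum is the walk 3->1->0->1->0, with weight 6 + (-5) + 2 + (-5) = -2.
Optimal value attained by: walk 3->1->0->1->0.
Answer: (T^⊗4)[3][0] = -2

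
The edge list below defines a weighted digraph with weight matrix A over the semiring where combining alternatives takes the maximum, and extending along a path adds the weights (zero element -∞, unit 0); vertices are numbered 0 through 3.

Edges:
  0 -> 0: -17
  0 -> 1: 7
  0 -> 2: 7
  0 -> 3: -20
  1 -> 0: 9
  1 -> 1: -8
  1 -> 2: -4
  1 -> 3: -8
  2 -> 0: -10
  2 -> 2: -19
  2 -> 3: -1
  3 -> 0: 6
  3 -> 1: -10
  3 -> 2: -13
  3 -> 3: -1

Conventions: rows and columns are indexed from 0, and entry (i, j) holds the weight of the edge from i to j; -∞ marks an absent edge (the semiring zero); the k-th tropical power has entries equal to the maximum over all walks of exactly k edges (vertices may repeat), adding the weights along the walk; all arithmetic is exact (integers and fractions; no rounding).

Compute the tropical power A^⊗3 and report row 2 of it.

A^⊗2:
  [16, -1, 3, 6]
  [1, 16, 16, -5]
  [5, -3, -3, -2]
  [5, 13, 13, -2]
A^⊗3:
  [12, 23, 23, 5]
  [25, 8, 12, 15]
  [6, 12, 12, -3]
  [22, 12, 12, 12]
Answer: row 2 of A^⊗3 = [6, 12, 12, -3]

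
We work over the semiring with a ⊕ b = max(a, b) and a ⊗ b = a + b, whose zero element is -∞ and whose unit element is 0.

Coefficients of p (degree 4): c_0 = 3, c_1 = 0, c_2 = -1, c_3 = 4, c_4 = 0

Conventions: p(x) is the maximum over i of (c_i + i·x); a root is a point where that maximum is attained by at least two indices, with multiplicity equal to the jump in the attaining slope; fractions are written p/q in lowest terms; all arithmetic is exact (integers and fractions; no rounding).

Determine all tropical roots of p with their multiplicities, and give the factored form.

hull edge (i=0, c=3) to (i=3, c=4): slope 1/3, span 3
hull edge (i=3, c=4) to (i=4, c=0): slope -4, span 1
Factored form: p(x) = 0 ⊗ (x ⊕ (-1/3)) ⊗ (x ⊕ (-1/3)) ⊗ (x ⊕ (-1/3)) ⊗ (x ⊕ 4)
Answer: roots = -1/3 (mult 3), 4 (mult 1)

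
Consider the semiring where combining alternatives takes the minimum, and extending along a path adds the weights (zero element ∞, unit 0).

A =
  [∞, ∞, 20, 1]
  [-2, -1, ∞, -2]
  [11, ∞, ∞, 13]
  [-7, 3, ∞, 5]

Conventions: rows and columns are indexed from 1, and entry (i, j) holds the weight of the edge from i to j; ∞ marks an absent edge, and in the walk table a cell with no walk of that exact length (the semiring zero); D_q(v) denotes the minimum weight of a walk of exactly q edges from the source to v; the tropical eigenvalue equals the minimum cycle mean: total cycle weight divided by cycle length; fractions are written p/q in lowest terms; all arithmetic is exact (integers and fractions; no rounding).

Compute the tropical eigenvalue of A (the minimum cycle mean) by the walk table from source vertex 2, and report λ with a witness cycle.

q=0: [∞, 0, ∞, ∞]
q=1: [-2, -1, ∞, -2]
q=2: [-9, -2, 18, -3]
q=3: [-10, -3, 11, -8]
q=4: [-15, -5, 10, -9]
Optimal cycle mean attained by: cycle 1->4->1, total 1 + (-7), length 2.
Answer: λ = -3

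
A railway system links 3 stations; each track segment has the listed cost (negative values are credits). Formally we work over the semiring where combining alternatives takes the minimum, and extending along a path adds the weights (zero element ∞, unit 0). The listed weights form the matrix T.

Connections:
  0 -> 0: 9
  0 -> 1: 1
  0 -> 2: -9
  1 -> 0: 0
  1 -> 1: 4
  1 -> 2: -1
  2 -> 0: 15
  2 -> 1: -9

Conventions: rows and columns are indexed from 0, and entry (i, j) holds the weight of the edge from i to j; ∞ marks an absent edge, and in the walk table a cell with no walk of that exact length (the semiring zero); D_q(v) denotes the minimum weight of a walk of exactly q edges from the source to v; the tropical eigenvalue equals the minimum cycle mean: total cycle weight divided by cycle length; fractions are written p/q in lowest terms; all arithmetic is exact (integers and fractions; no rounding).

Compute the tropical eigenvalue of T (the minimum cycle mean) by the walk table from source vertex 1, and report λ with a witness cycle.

q=0: [∞, 0, ∞]
q=1: [0, 4, -1]
q=2: [4, -10, -9]
q=3: [-10, -18, -11]
Optimal cycle mean attained by: cycle 0->2->1->0, total (-9) + (-9) + 0, length 3.
Answer: λ = -6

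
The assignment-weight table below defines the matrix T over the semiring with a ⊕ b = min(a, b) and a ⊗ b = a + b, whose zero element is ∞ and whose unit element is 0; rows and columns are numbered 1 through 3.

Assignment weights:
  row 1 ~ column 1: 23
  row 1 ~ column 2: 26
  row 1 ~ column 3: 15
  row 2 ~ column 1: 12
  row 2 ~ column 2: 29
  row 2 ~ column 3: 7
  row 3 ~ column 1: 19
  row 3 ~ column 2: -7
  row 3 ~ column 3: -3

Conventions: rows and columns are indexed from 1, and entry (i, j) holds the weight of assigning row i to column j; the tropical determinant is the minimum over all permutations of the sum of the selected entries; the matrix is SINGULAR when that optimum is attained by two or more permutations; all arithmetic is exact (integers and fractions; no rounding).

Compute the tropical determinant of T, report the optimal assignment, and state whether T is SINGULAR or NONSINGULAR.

σ = (1, 2, 3): 23 + 29 + (-3) = 49
σ = (1, 3, 2): 23 + 7 + (-7) = 23
σ = (2, 1, 3): 26 + 12 + (-3) = 35
σ = (2, 3, 1): 26 + 7 + 19 = 52
σ = (3, 1, 2): 15 + 12 + (-7) = 20
σ = (3, 2, 1): 15 + 29 + 19 = 63
Optimal value attained by: σ = (3, 1, 2).
Answer: det⊕(T) = 20; verdict: NONSINGULAR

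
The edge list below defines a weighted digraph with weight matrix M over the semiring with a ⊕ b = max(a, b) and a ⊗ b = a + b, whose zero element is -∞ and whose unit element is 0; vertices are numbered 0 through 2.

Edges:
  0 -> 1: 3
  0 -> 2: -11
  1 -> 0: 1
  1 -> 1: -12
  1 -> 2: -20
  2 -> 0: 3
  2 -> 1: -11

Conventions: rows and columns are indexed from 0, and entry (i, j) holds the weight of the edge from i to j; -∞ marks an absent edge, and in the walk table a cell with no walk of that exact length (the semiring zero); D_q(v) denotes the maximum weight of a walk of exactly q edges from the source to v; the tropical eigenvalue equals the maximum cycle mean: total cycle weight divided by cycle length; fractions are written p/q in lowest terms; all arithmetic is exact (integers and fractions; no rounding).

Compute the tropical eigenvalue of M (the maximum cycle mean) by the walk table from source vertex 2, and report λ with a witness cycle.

q=0: [-∞, -∞, 0]
q=1: [3, -11, -∞]
q=2: [-10, 6, -8]
q=3: [7, -6, -14]
Optimal cycle mean attained by: cycle 0->1->0, total 3 + 1, length 2.
Answer: λ = 2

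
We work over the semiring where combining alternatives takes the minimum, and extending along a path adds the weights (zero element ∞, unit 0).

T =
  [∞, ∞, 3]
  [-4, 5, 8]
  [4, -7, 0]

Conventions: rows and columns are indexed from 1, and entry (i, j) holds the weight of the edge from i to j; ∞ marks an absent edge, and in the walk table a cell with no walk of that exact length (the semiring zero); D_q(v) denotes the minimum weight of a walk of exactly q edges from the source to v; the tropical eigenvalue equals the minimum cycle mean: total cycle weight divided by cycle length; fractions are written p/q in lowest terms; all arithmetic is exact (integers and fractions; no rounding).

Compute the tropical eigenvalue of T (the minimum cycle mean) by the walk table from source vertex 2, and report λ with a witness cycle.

q=0: [∞, 0, ∞]
q=1: [-4, 5, 8]
q=2: [1, 1, -1]
q=3: [-3, -8, -1]
Optimal cycle mean attained by: cycle 1->3->2->1, total 3 + (-7) + (-4), length 3.
Answer: λ = -8/3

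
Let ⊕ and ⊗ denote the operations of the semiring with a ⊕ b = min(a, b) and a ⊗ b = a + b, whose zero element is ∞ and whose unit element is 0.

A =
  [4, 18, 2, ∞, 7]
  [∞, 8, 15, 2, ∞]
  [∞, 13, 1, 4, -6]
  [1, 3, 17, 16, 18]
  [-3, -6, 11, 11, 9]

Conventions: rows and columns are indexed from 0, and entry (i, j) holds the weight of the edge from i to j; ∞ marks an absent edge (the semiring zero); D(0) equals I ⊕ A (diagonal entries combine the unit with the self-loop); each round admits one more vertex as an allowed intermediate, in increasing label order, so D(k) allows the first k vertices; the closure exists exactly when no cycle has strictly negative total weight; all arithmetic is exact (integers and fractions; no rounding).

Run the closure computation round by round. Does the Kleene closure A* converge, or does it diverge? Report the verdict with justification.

D(0):
  [0, 18, 2, ∞, 7]
  [∞, 0, 15, 2, ∞]
  [∞, 13, 0, 4, -6]
  [1, 3, 17, 0, 18]
  [-3, -6, 11, 11, 0]
D(1):
  [0, 18, 2, ∞, 7]
  [∞, 0, 15, 2, ∞]
  [∞, 13, 0, 4, -6]
  [1, 3, 3, 0, 8]
  [-3, -6, -1, 11, 0]
D(2):
  [0, 18, 2, 20, 7]
  [∞, 0, 15, 2, ∞]
  [∞, 13, 0, 4, -6]
  [1, 3, 3, 0, 8]
  [-3, -6, -1, -4, 0]
Detection: at round 3, diagonal entry (4, 4) turns strictly negative.
Key observation: the cycle 4->0->2->4 has total weight (-3) + 2 + (-6), which is strictly negative.
Answer: DIVERGES — negative cycle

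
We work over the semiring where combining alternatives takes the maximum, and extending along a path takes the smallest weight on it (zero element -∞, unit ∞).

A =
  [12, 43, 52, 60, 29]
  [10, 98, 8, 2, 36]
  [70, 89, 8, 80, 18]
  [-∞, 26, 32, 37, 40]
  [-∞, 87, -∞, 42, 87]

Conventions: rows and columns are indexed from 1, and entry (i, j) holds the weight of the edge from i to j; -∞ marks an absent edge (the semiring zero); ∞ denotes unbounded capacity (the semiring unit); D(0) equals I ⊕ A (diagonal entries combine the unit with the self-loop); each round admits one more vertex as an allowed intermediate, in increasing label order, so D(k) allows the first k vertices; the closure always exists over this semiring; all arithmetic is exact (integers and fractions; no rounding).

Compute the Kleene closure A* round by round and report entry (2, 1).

D(0):
  [∞, 43, 52, 60, 29]
  [10, ∞, 8, 2, 36]
  [70, 89, ∞, 80, 18]
  [-∞, 26, 32, ∞, 40]
  [-∞, 87, -∞, 42, ∞]
D(1):
  [∞, 43, 52, 60, 29]
  [10, ∞, 10, 10, 36]
  [70, 89, ∞, 80, 29]
  [-∞, 26, 32, ∞, 40]
  [-∞, 87, -∞, 42, ∞]
D(2):
  [∞, 43, 52, 60, 36]
  [10, ∞, 10, 10, 36]
  [70, 89, ∞, 80, 36]
  [10, 26, 32, ∞, 40]
  [10, 87, 10, 42, ∞]
D(3):
  [∞, 52, 52, 60, 36]
  [10, ∞, 10, 10, 36]
  [70, 89, ∞, 80, 36]
  [32, 32, 32, ∞, 40]
  [10, 87, 10, 42, ∞]
D(4):
  [∞, 52, 52, 60, 40]
  [10, ∞, 10, 10, 36]
  [70, 89, ∞, 80, 40]
  [32, 32, 32, ∞, 40]
  [32, 87, 32, 42, ∞]
D(5):
  [∞, 52, 52, 60, 40]
  [32, ∞, 32, 36, 36]
  [70, 89, ∞, 80, 40]
  [32, 40, 32, ∞, 40]
  [32, 87, 32, 42, ∞]
Answer: A*[2][1] = 32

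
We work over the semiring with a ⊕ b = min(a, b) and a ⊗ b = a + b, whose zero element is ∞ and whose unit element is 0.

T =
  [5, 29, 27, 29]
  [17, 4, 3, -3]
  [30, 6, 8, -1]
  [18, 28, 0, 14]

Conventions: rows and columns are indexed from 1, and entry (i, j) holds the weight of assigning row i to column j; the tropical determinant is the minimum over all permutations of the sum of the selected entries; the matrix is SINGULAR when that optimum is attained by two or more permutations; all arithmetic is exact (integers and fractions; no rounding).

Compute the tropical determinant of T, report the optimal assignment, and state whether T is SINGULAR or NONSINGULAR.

σ = (1, 2, 3, 4): 5 + 4 + 8 + 14 = 31
σ = (1, 2, 4, 3): 5 + 4 + (-1) + 0 = 8
σ = (1, 3, 2, 4): 5 + 3 + 6 + 14 = 28
σ = (1, 3, 4, 2): 5 + 3 + (-1) + 28 = 35
σ = (1, 4, 2, 3): 5 + (-3) + 6 + 0 = 8
σ = (1, 4, 3, 2): 5 + (-3) + 8 + 28 = 38
σ = (2, 1, 3, 4): 29 + 17 + 8 + 14 = 68
σ = (2, 1, 4, 3): 29 + 17 + (-1) + 0 = 45
σ = (2, 3, 1, 4): 29 + 3 + 30 + 14 = 76
σ = (2, 3, 4, 1): 29 + 3 + (-1) + 18 = 49
σ = (2, 4, 1, 3): 29 + (-3) + 30 + 0 = 56
σ = (2, 4, 3, 1): 29 + (-3) + 8 + 18 = 52
σ = (3, 1, 2, 4): 27 + 17 + 6 + 14 = 64
σ = (3, 1, 4, 2): 27 + 17 + (-1) + 28 = 71
σ = (3, 2, 1, 4): 27 + 4 + 30 + 14 = 75
σ = (3, 2, 4, 1): 27 + 4 + (-1) + 18 = 48
σ = (3, 4, 1, 2): 27 + (-3) + 30 + 28 = 82
σ = (3, 4, 2, 1): 27 + (-3) + 6 + 18 = 48
σ = (4, 1, 2, 3): 29 + 17 + 6 + 0 = 52
σ = (4, 1, 3, 2): 29 + 17 + 8 + 28 = 82
σ = (4, 2, 1, 3): 29 + 4 + 30 + 0 = 63
σ = (4, 2, 3, 1): 29 + 4 + 8 + 18 = 59
σ = (4, 3, 1, 2): 29 + 3 + 30 + 28 = 90
σ = (4, 3, 2, 1): 29 + 3 + 6 + 18 = 56
Optimal value attained by: σ = (1, 2, 4, 3).
Answer: det⊕(T) = 8; verdict: SINGULAR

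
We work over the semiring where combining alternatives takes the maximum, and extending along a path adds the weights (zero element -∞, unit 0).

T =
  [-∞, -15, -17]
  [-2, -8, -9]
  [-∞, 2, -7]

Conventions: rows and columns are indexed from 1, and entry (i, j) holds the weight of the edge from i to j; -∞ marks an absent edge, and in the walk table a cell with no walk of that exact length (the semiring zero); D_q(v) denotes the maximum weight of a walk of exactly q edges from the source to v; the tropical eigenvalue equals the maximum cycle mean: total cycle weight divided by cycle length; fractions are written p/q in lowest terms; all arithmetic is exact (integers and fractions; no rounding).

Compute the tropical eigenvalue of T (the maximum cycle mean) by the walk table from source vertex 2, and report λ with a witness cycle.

q=0: [-∞, 0, -∞]
q=1: [-2, -8, -9]
q=2: [-10, -7, -16]
q=3: [-9, -14, -16]
Optimal cycle mean attained by: cycle 2->3->2, total (-9) + 2, length 2.
Answer: λ = -7/2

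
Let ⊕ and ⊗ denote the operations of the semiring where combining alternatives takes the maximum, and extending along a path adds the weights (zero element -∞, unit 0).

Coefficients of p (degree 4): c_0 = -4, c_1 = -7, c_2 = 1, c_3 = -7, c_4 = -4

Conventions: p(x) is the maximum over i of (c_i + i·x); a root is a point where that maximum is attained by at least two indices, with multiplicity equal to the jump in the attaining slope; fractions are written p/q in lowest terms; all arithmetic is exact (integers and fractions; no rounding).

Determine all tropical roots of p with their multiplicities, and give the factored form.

hull edge (i=0, c=-4) to (i=2, c=1): slope 5/2, span 2
hull edge (i=2, c=1) to (i=4, c=-4): slope -5/2, span 2
Factored form: p(x) = -4 ⊗ (x ⊕ (-5/2)) ⊗ (x ⊕ (-5/2)) ⊗ (x ⊕ 5/2) ⊗ (x ⊕ 5/2)
Answer: roots = -5/2 (mult 2), 5/2 (mult 2)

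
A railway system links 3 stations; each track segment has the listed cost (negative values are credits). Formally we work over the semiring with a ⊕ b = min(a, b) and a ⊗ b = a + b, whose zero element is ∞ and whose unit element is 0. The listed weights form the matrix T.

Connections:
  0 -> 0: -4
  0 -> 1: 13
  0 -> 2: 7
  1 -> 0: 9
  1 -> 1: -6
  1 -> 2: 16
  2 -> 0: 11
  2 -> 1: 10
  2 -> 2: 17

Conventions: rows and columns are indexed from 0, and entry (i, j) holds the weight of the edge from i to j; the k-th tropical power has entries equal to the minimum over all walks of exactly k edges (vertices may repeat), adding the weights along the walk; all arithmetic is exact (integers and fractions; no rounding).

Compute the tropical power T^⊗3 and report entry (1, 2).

T^⊗2:
  [-8, 7, 3]
  [3, -12, 10]
  [7, 4, 18]
T^⊗3:
  [-12, 1, -1]
  [-3, -18, 4]
  [3, -2, 14]
Key observation: the optimum is the walk 1->1->1->2, with weight (-6) + (-6) + 16 = 4.
Optimal value attained by: walk 1->1->1->2.
Answer: (T^⊗3)[1][2] = 4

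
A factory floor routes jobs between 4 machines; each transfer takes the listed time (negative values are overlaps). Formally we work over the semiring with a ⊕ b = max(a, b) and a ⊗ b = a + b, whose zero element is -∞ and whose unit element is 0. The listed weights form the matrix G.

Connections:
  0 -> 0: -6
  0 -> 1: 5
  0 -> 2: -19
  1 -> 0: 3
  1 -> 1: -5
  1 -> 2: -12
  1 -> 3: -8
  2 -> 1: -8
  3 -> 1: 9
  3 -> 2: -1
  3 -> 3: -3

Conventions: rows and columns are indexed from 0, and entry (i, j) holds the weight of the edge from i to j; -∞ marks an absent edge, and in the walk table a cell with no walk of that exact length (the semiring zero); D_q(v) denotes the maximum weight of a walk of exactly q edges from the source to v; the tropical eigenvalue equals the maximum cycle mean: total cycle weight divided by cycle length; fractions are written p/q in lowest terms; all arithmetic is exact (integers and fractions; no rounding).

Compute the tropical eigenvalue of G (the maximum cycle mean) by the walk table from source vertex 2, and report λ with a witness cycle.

q=0: [-∞, -∞, 0, -∞]
q=1: [-∞, -8, -∞, -∞]
q=2: [-5, -13, -20, -16]
q=3: [-10, 0, -17, -19]
q=4: [3, -5, -12, -8]
Optimal cycle mean attained by: cycle 0->1->0, total 5 + 3, length 2.
Answer: λ = 4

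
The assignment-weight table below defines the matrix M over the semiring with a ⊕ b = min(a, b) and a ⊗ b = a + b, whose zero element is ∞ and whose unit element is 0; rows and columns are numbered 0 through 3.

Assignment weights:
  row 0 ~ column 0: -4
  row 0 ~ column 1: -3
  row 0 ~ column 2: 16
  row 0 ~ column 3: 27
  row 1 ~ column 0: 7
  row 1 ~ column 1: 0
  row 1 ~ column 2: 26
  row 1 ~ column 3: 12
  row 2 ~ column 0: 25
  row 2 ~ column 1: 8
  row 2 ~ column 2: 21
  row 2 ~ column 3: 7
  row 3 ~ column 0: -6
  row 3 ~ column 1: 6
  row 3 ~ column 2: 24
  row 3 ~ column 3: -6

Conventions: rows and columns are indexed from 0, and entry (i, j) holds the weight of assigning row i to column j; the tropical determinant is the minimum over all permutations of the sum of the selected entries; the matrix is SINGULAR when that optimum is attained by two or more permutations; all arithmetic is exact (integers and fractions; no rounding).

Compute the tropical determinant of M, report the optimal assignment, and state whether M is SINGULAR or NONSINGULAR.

σ = (0, 1, 2, 3): (-4) + 0 + 21 + (-6) = 11
σ = (0, 1, 3, 2): (-4) + 0 + 7 + 24 = 27
σ = (0, 2, 1, 3): (-4) + 26 + 8 + (-6) = 24
σ = (0, 2, 3, 1): (-4) + 26 + 7 + 6 = 35
σ = (0, 3, 1, 2): (-4) + 12 + 8 + 24 = 40
σ = (0, 3, 2, 1): (-4) + 12 + 21 + 6 = 35
σ = (1, 0, 2, 3): (-3) + 7 + 21 + (-6) = 19
σ = (1, 0, 3, 2): (-3) + 7 + 7 + 24 = 35
σ = (1, 2, 0, 3): (-3) + 26 + 25 + (-6) = 42
σ = (1, 2, 3, 0): (-3) + 26 + 7 + (-6) = 24
σ = (1, 3, 0, 2): (-3) + 12 + 25 + 24 = 58
σ = (1, 3, 2, 0): (-3) + 12 + 21 + (-6) = 24
σ = (2, 0, 1, 3): 16 + 7 + 8 + (-6) = 25
σ = (2, 0, 3, 1): 16 + 7 + 7 + 6 = 36
σ = (2, 1, 0, 3): 16 + 0 + 25 + (-6) = 35
σ = (2, 1, 3, 0): 16 + 0 + 7 + (-6) = 17
σ = (2, 3, 0, 1): 16 + 12 + 25 + 6 = 59
σ = (2, 3, 1, 0): 16 + 12 + 8 + (-6) = 30
σ = (3, 0, 1, 2): 27 + 7 + 8 + 24 = 66
σ = (3, 0, 2, 1): 27 + 7 + 21 + 6 = 61
σ = (3, 1, 0, 2): 27 + 0 + 25 + 24 = 76
σ = (3, 1, 2, 0): 27 + 0 + 21 + (-6) = 42
σ = (3, 2, 0, 1): 27 + 26 + 25 + 6 = 84
σ = (3, 2, 1, 0): 27 + 26 + 8 + (-6) = 55
Optimal value attained by: σ = (0, 1, 2, 3).
Answer: det⊕(M) = 11; verdict: NONSINGULAR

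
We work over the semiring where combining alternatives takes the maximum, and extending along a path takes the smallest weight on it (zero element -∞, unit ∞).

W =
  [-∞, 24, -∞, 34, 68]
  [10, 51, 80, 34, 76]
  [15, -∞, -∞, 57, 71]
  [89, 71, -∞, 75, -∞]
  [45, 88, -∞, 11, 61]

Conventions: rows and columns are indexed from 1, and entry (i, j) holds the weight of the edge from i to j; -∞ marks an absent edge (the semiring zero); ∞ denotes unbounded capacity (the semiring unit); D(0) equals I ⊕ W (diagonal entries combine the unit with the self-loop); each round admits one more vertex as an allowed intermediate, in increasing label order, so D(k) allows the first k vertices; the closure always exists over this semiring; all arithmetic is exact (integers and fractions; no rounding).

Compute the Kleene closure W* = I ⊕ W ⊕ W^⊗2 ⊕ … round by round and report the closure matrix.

D(0):
  [∞, 24, -∞, 34, 68]
  [10, ∞, 80, 34, 76]
  [15, -∞, ∞, 57, 71]
  [89, 71, -∞, ∞, -∞]
  [45, 88, -∞, 11, ∞]
D(1):
  [∞, 24, -∞, 34, 68]
  [10, ∞, 80, 34, 76]
  [15, 15, ∞, 57, 71]
  [89, 71, -∞, ∞, 68]
  [45, 88, -∞, 34, ∞]
D(2):
  [∞, 24, 24, 34, 68]
  [10, ∞, 80, 34, 76]
  [15, 15, ∞, 57, 71]
  [89, 71, 71, ∞, 71]
  [45, 88, 80, 34, ∞]
D(3):
  [∞, 24, 24, 34, 68]
  [15, ∞, 80, 57, 76]
  [15, 15, ∞, 57, 71]
  [89, 71, 71, ∞, 71]
  [45, 88, 80, 57, ∞]
D(4):
  [∞, 34, 34, 34, 68]
  [57, ∞, 80, 57, 76]
  [57, 57, ∞, 57, 71]
  [89, 71, 71, ∞, 71]
  [57, 88, 80, 57, ∞]
D(5):
  [∞, 68, 68, 57, 68]
  [57, ∞, 80, 57, 76]
  [57, 71, ∞, 57, 71]
  [89, 71, 71, ∞, 71]
  [57, 88, 80, 57, ∞]
Answer: W* = [[∞, 68, 68, 57, 68], [57, ∞, 80, 57, 76], [57, 71, ∞, 57, 71], [89, 71, 71, ∞, 71], [57, 88, 80, 57, ∞]]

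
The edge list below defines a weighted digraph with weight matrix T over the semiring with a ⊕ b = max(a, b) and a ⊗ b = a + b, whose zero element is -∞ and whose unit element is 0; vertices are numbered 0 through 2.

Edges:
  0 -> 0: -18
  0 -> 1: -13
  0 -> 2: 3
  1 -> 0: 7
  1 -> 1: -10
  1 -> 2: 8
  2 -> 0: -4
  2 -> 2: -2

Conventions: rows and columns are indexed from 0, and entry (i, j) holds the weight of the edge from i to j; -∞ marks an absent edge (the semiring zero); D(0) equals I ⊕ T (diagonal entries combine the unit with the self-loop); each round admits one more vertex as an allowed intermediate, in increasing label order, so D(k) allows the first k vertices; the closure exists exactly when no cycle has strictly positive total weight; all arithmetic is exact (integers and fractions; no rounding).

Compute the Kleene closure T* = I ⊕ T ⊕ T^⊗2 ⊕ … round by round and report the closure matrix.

D(0):
  [0, -13, 3]
  [7, 0, 8]
  [-4, -∞, 0]
D(1):
  [0, -13, 3]
  [7, 0, 10]
  [-4, -17, 0]
D(2):
  [0, -13, 3]
  [7, 0, 10]
  [-4, -17, 0]
D(3):
  [0, -13, 3]
  [7, 0, 10]
  [-4, -17, 0]
Answer: T* = [[0, -13, 3], [7, 0, 10], [-4, -17, 0]]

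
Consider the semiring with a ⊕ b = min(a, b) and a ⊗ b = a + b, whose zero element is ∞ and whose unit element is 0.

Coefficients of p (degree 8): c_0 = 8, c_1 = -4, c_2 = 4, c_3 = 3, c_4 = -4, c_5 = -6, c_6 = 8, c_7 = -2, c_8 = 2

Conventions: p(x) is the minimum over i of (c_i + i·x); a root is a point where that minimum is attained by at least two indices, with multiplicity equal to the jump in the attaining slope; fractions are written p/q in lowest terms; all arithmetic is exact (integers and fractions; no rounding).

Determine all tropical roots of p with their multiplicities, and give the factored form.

hull edge (i=0, c=8) to (i=1, c=-4): slope -12, span 1
hull edge (i=1, c=-4) to (i=5, c=-6): slope -1/2, span 4
hull edge (i=5, c=-6) to (i=7, c=-2): slope 2, span 2
hull edge (i=7, c=-2) to (i=8, c=2): slope 4, span 1
Factored form: p(x) = 2 ⊗ (x ⊕ (-4)) ⊗ (x ⊕ (-2)) ⊗ (x ⊕ (-2)) ⊗ (x ⊕ 1/2) ⊗ (x ⊕ 1/2) ⊗ (x ⊕ 1/2) ⊗ (x ⊕ 1/2) ⊗ (x ⊕ 12)
Answer: roots = -4 (mult 1), -2 (mult 2), 1/2 (mult 4), 12 (mult 1)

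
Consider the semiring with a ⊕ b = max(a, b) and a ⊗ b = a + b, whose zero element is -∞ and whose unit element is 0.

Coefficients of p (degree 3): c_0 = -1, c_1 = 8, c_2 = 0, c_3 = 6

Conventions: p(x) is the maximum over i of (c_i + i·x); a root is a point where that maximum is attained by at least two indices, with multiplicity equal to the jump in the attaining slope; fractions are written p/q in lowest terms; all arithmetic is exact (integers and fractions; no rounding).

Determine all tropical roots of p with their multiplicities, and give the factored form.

hull edge (i=0, c=-1) to (i=1, c=8): slope 9, span 1
hull edge (i=1, c=8) to (i=3, c=6): slope -1, span 2
Factored form: p(x) = 6 ⊗ (x ⊕ (-9)) ⊗ (x ⊕ 1) ⊗ (x ⊕ 1)
Answer: roots = -9 (mult 1), 1 (mult 2)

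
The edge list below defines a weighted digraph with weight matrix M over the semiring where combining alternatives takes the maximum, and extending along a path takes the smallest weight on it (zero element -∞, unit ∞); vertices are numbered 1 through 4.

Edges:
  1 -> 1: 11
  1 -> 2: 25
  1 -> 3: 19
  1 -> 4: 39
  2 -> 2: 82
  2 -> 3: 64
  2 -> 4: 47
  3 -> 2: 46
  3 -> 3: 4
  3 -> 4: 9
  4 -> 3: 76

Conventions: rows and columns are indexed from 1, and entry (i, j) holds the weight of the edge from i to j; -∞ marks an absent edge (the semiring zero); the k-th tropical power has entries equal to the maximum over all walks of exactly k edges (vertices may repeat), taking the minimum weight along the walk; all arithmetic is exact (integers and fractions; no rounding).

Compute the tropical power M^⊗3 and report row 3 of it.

M^⊗2:
  [11, 25, 39, 25]
  [-∞, 82, 64, 47]
  [-∞, 46, 46, 46]
  [-∞, 46, 4, 9]
M^⊗3:
  [11, 39, 25, 25]
  [-∞, 82, 64, 47]
  [-∞, 46, 46, 46]
  [-∞, 46, 46, 46]
Answer: row 3 of M^⊗3 = [-∞, 46, 46, 46]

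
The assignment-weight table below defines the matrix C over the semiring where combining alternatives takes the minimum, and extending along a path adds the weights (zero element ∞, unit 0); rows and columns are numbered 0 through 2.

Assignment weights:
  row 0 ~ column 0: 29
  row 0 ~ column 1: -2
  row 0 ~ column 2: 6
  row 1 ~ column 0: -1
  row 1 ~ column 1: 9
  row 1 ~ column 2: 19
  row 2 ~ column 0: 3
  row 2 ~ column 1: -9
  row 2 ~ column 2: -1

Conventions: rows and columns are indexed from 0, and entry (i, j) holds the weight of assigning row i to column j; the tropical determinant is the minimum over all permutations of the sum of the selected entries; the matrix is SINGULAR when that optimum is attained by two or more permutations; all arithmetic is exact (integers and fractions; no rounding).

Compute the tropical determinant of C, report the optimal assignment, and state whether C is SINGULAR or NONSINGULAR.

σ = (0, 1, 2): 29 + 9 + (-1) = 37
σ = (0, 2, 1): 29 + 19 + (-9) = 39
σ = (1, 0, 2): (-2) + (-1) + (-1) = -4
σ = (1, 2, 0): (-2) + 19 + 3 = 20
σ = (2, 0, 1): 6 + (-1) + (-9) = -4
σ = (2, 1, 0): 6 + 9 + 3 = 18
Optimal value attained by: σ = (1, 0, 2).
Answer: det⊕(C) = -4; verdict: SINGULAR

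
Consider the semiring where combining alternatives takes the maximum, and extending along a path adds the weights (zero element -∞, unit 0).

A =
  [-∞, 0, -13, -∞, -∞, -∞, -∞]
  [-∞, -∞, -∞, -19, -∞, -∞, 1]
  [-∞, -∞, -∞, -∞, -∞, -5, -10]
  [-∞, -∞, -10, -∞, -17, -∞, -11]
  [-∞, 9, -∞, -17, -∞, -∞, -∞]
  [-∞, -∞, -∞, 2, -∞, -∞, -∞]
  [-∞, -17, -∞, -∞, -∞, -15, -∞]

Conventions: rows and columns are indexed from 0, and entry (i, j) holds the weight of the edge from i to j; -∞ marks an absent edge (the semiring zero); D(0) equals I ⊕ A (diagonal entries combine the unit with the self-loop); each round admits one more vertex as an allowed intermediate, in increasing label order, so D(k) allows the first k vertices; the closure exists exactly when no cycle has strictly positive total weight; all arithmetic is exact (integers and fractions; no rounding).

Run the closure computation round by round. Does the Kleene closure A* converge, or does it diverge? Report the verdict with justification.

D(0):
  [0, 0, -13, -∞, -∞, -∞, -∞]
  [-∞, 0, -∞, -19, -∞, -∞, 1]
  [-∞, -∞, 0, -∞, -∞, -5, -10]
  [-∞, -∞, -10, 0, -17, -∞, -11]
  [-∞, 9, -∞, -17, 0, -∞, -∞]
  [-∞, -∞, -∞, 2, -∞, 0, -∞]
  [-∞, -17, -∞, -∞, -∞, -15, 0]
D(1):
  [0, 0, -13, -∞, -∞, -∞, -∞]
  [-∞, 0, -∞, -19, -∞, -∞, 1]
  [-∞, -∞, 0, -∞, -∞, -5, -10]
  [-∞, -∞, -10, 0, -17, -∞, -11]
  [-∞, 9, -∞, -17, 0, -∞, -∞]
  [-∞, -∞, -∞, 2, -∞, 0, -∞]
  [-∞, -17, -∞, -∞, -∞, -15, 0]
D(2):
  [0, 0, -13, -19, -∞, -∞, 1]
  [-∞, 0, -∞, -19, -∞, -∞, 1]
  [-∞, -∞, 0, -∞, -∞, -5, -10]
  [-∞, -∞, -10, 0, -17, -∞, -11]
  [-∞, 9, -∞, -10, 0, -∞, 10]
  [-∞, -∞, -∞, 2, -∞, 0, -∞]
  [-∞, -17, -∞, -36, -∞, -15, 0]
D(3):
  [0, 0, -13, -19, -∞, -18, 1]
  [-∞, 0, -∞, -19, -∞, -∞, 1]
  [-∞, -∞, 0, -∞, -∞, -5, -10]
  [-∞, -∞, -10, 0, -17, -15, -11]
  [-∞, 9, -∞, -10, 0, -∞, 10]
  [-∞, -∞, -∞, 2, -∞, 0, -∞]
  [-∞, -17, -∞, -36, -∞, -15, 0]
D(4):
  [0, 0, -13, -19, -36, -18, 1]
  [-∞, 0, -29, -19, -36, -34, 1]
  [-∞, -∞, 0, -∞, -∞, -5, -10]
  [-∞, -∞, -10, 0, -17, -15, -11]
  [-∞, 9, -20, -10, 0, -25, 10]
  [-∞, -∞, -8, 2, -15, 0, -9]
  [-∞, -17, -46, -36, -53, -15, 0]
D(5):
  [0, 0, -13, -19, -36, -18, 1]
  [-∞, 0, -29, -19, -36, -34, 1]
  [-∞, -∞, 0, -∞, -∞, -5, -10]
  [-∞, -8, -10, 0, -17, -15, -7]
  [-∞, 9, -20, -10, 0, -25, 10]
  [-∞, -6, -8, 2, -15, 0, -5]
  [-∞, -17, -46, -36, -53, -15, 0]
D(6):
  [0, 0, -13, -16, -33, -18, 1]
  [-∞, 0, -29, -19, -36, -34, 1]
  [-∞, -11, 0, -3, -20, -5, -10]
  [-∞, -8, -10, 0, -17, -15, -7]
  [-∞, 9, -20, -10, 0, -25, 10]
  [-∞, -6, -8, 2, -15, 0, -5]
  [-∞, -17, -23, -13, -30, -15, 0]
D(7):
  [0, 0, -13, -12, -29, -14, 1]
  [-∞, 0, -22, -12, -29, -14, 1]
  [-∞, -11, 0, -3, -20, -5, -10]
  [-∞, -8, -10, 0, -17, -15, -7]
  [-∞, 9, -13, -3, 0, -5, 10]
  [-∞, -6, -8, 2, -15, 0, -5]
  [-∞, -17, -23, -13, -30, -15, 0]
Key observation: every diagonal entry stays at the unit through all rounds, so no improving cycle exists.
Answer: CONVERGES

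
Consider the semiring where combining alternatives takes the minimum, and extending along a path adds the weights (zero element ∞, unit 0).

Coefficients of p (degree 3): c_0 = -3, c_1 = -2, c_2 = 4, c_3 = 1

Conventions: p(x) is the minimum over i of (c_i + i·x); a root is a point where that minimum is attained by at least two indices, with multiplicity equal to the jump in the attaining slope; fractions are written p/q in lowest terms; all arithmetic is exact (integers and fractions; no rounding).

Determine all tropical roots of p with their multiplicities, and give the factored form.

hull edge (i=0, c=-3) to (i=1, c=-2): slope 1, span 1
hull edge (i=1, c=-2) to (i=3, c=1): slope 3/2, span 2
Factored form: p(x) = 1 ⊗ (x ⊕ (-3/2)) ⊗ (x ⊕ (-3/2)) ⊗ (x ⊕ (-1))
Answer: roots = -3/2 (mult 2), -1 (mult 1)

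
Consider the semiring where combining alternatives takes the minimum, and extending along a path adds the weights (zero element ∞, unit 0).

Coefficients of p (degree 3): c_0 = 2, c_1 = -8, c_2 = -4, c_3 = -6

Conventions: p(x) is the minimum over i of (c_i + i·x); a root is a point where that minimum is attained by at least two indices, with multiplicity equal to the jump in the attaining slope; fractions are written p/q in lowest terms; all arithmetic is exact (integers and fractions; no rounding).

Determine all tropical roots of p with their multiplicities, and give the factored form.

hull edge (i=0, c=2) to (i=1, c=-8): slope -10, span 1
hull edge (i=1, c=-8) to (i=3, c=-6): slope 1, span 2
Factored form: p(x) = -6 ⊗ (x ⊕ (-1)) ⊗ (x ⊕ (-1)) ⊗ (x ⊕ 10)
Answer: roots = -1 (mult 2), 10 (mult 1)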